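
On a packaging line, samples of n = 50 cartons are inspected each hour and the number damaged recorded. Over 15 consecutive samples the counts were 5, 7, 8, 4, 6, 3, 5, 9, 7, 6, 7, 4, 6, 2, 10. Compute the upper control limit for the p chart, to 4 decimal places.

0.2559

p̄ = Σdᵢ / (k·n) = 89 / (15 × 50) = 0.11867
UCL = p̄ + 3·√(p̄(1−p̄)/n) = 0.11867 + 3 × √(0.11867×0.88133/50) = 0.11867 + 3 × 0.04574 = 0.25587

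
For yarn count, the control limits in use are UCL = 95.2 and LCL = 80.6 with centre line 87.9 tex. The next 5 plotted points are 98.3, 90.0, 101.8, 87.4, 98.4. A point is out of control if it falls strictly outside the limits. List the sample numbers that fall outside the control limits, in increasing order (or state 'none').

Compare each point to [80.6, 95.2]: sample 1 = 98.3 > UCL; sample 3 = 101.8 > UCL; sample 5 = 98.4 > UCL.

1, 3, 5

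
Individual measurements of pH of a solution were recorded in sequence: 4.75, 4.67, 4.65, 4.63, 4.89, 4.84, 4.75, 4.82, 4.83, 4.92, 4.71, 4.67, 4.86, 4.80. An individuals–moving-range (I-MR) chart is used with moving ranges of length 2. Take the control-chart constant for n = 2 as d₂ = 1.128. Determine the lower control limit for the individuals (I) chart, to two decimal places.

4.53

X̄ = (4.75 + 4.67 + 4.65 + 4.63 + 4.89 + 4.84 + 4.75 + 4.82 + 4.83 + 4.92 + 4.71 + 4.67 + 4.86 + 4.80) / 14 = 4.7707
Moving ranges: 0.08, 0.02, 0.02, 0.26, 0.05, 0.09, 0.07, 0.01, 0.09, 0.21, 0.04, 0.19, 0.06; M̄R̄ = 1.1900 / 13 = 0.0915
LCL = X̄ − 3·M̄R̄/d₂ = 4.7707 − 3 × 0.0915 / 1.128 = 4.5273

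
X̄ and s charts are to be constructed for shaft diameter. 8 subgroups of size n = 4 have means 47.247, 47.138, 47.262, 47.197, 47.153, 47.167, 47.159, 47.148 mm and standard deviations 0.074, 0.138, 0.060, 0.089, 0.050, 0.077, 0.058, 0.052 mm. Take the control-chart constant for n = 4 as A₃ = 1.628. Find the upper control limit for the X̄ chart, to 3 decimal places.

47.306

X̄̄ = (47.247 + 47.138 + 47.262 + 47.197 + 47.153 + 47.167 + 47.159 + 47.148) / 8 = 47.1839
s̄ = (0.074 + 0.138 + 0.060 + 0.089 + 0.050 + 0.077 + 0.058 + 0.052) / 8 = 0.0747
UCL = X̄̄ + A₃·s̄ = 47.1839 + 1.628 × 0.0747 = 47.3056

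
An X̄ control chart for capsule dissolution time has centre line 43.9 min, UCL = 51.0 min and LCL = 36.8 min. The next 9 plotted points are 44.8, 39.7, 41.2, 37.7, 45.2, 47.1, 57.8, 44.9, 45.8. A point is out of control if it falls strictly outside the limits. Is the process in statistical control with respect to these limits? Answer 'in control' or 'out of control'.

out of control

Compare each point to [36.8, 51.0]: sample 7 = 57.8 > UCL.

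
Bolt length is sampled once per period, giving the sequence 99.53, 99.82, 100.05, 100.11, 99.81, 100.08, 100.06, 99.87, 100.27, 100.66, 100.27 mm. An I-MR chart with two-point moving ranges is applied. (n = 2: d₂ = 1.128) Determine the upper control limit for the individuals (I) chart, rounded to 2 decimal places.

X̄ = (99.53 + 99.82 + 100.05 + 100.11 + 99.81 + 100.08 + 100.06 + 99.87 + 100.27 + 100.66 + 100.27) / 11 = 100.0482
Moving ranges: 0.29, 0.23, 0.06, 0.30, 0.27, 0.02, 0.19, 0.40, 0.39, 0.39; M̄R̄ = 2.5400 / 10 = 0.2540
UCL = X̄ + 3·M̄R̄/d₂ = 100.0482 + 3 × 0.2540 / 1.128 = 100.7237

100.72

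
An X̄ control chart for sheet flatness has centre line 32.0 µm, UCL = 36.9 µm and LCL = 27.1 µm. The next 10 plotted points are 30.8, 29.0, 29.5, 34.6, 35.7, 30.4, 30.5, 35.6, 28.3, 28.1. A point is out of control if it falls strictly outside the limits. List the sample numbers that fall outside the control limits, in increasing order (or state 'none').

All 10 points lie within [27.1, 36.9].

none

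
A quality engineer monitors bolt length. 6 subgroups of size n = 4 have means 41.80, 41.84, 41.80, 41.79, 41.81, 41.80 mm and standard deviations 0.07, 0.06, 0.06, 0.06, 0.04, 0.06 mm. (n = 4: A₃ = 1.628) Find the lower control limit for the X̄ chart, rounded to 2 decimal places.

X̄̄ = (41.80 + 41.84 + 41.80 + 41.79 + 41.81 + 41.80) / 6 = 41.8067
s̄ = (0.07 + 0.06 + 0.06 + 0.06 + 0.04 + 0.06) / 6 = 0.0583
LCL = X̄̄ − A₃·s̄ = 41.8067 − 1.628 × 0.0583 = 41.7117

41.71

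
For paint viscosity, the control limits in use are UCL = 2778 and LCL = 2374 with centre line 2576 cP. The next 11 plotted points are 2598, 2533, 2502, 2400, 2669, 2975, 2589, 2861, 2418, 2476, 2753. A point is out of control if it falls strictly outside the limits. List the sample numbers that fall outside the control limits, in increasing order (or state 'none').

Compare each point to [2374, 2778]: sample 6 = 2975 > UCL; sample 8 = 2861 > UCL.

6, 8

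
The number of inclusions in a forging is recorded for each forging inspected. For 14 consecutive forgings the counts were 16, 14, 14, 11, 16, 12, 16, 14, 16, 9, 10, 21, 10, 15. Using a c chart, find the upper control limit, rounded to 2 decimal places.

c̄ = (16 + 14 + 14 + 11 + 16 + 12 + 16 + 14 + 16 + 9 + 10 + 21 + 10 + 15) / 14 = 194 / 14 = 13.8571
UCL = c̄ + 3√c̄ = 13.8571 + 3 × √13.8571 = 13.8571 + 3 × 3.7225 = 25.0247

25.02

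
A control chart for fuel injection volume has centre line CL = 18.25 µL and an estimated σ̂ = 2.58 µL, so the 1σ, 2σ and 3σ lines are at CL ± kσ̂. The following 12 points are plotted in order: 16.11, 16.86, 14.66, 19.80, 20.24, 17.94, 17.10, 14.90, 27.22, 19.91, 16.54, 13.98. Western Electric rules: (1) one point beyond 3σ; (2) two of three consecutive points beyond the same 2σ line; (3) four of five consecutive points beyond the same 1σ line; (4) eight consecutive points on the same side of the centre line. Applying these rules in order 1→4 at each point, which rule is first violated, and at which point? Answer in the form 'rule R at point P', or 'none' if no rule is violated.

Zone of each point (C = within 1σ̂, B = 1σ̂–2σ̂, A = 2σ̂–3σ̂, * = beyond 3σ̂; sign = side of CL): 1:-C, 2:-C, 3:-B, 4:+C, 5:+C, 6:-C, 7:-C, 8:-B, 9:+*, 10:+C, 11:-C, 12:-B
Rule 1 (one point beyond the 3σ limits) is satisfied at point 9.

rule 1 at point 9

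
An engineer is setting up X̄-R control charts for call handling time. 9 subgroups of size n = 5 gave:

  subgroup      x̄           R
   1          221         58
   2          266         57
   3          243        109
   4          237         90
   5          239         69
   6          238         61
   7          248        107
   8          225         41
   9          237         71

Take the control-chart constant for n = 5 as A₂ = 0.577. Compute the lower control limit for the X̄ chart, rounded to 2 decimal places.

X̄̄ = (221 + 266 + 243 + 237 + 239 + 238 + 248 + 225 + 237) / 9 = 2154.0000 / 9 = 239.3333
R̄ = (58 + 57 + 109 + 90 + 69 + 61 + 107 + 41 + 71) / 9 = 663.0000 / 9 = 73.6667
LCL = X̄̄ − A₂·R̄ = 239.3333 − 0.577 × 73.6667 = 196.8277

196.83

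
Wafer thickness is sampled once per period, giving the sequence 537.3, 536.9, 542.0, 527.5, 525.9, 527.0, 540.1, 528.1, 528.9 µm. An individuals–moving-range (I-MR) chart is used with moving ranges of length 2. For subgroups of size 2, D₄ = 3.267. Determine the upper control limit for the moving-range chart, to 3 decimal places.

19.847

Moving ranges: 0.4, 5.1, 14.5, 1.6, 1.1, 13.1, 12.0, 0.8; M̄R̄ = 48.6000 / 8 = 6.0750
UCL_MR = D₄·M̄R̄ = 3.267 × 6.0750 = 19.8470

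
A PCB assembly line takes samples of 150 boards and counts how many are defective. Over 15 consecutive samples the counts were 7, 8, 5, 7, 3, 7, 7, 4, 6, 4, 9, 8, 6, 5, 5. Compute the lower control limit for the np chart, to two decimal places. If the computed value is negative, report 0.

p̄ = Σdᵢ / (k·n) = 91 / (15 × 150) = 0.04044
LCL = np̄ − 3·√(np̄(1−p̄)) = 6.0667 − 3 × 2.4127 = -1.1715 → 0 (negative, so LCL = 0)

0.00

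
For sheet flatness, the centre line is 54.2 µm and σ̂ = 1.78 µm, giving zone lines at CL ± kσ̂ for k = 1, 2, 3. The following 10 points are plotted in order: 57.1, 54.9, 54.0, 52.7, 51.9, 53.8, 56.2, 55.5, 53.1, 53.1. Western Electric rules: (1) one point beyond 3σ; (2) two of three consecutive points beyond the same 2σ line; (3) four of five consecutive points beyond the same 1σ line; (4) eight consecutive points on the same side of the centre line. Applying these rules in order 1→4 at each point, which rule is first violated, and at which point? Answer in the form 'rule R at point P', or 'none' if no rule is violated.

Zone of each point (C = within 1σ̂, B = 1σ̂–2σ̂, A = 2σ̂–3σ̂, * = beyond 3σ̂; sign = side of CL): 1:+B, 2:+C, 3:-C, 4:-C, 5:-B, 6:-C, 7:+B, 8:+C, 9:-C, 10:-C
No rule fires across all 10 points.

none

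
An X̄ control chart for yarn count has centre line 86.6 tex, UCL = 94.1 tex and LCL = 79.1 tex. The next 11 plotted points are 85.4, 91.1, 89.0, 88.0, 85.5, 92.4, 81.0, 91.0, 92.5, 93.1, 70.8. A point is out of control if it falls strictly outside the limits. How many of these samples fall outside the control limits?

1

Compare each point to [79.1, 94.1]: sample 11 = 70.8 < LCL.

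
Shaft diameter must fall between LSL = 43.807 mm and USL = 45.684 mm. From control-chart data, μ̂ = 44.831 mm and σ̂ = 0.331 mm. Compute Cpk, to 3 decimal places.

Cpu = (USL − μ̂) / (3σ̂) = (45.684 − 44.831) / (3 × 0.331) = 0.8590; Cpl = (μ̂ − LSL) / (3σ̂) = (44.831 − 43.807) / (3 × 0.331) = 1.0312; Cpk = min(Cpu, Cpl) = 0.8590

0.859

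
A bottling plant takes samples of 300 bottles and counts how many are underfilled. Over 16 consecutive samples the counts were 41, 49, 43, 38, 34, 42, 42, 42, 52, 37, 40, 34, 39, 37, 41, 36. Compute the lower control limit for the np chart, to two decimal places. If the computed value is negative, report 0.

p̄ = Σdᵢ / (k·n) = 647 / (16 × 300) = 0.13479
LCL = np̄ − 3·√(np̄(1−p̄)) = 40.4375 − 3 × 5.9150 = 22.6926

22.69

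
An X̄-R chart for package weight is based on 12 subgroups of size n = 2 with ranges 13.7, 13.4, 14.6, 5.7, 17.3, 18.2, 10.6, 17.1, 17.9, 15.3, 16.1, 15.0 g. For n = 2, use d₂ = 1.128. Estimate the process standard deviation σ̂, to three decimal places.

R̄ = (13.7 + 13.4 + 14.6 + 5.7 + 17.3 + 18.2 + 10.6 + 17.1 + 17.9 + 15.3 + 16.1 + 15.0) / 12 = 14.5750
σ̂ = R̄ / d₂ = 14.5750 / 1.128 = 12.9211

12.921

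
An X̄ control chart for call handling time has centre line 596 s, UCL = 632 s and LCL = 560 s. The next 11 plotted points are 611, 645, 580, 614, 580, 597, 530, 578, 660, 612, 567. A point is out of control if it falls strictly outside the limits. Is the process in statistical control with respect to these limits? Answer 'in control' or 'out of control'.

out of control

Compare each point to [560, 632]: sample 2 = 645 > UCL; sample 7 = 530 < LCL; sample 9 = 660 > UCL.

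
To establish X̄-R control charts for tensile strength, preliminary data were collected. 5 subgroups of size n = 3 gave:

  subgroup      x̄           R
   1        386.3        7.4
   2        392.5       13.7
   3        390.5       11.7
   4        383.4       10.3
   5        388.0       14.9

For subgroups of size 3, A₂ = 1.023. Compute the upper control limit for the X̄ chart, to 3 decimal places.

400.007

X̄̄ = (386.3 + 392.5 + 390.5 + 383.4 + 388.0) / 5 = 1940.7000 / 5 = 388.1400
R̄ = (7.4 + 13.7 + 11.7 + 10.3 + 14.9) / 5 = 58.0000 / 5 = 11.6000
UCL = X̄̄ + A₂·R̄ = 388.1400 + 1.023 × 11.6000 = 400.0068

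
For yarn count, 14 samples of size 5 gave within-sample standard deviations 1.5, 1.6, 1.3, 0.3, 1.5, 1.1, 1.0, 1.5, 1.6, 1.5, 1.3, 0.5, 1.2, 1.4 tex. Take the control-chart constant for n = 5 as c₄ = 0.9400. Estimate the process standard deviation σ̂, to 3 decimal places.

1.315

s̄ = (1.5 + 1.6 + 1.3 + 0.3 + 1.5 + 1.1 + 1.0 + 1.5 + 1.6 + 1.5 + 1.3 + 0.5 + 1.2 + 1.4) / 14 = 1.2357
σ̂ = s̄ / c₄ = 1.2357 / 0.9400 = 1.3146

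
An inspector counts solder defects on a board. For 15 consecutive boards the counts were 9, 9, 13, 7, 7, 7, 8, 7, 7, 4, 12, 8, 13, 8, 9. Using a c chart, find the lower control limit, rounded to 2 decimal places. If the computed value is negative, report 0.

0.00

c̄ = (9 + 9 + 13 + 7 + 7 + 7 + 8 + 7 + 7 + 4 + 12 + 8 + 13 + 8 + 9) / 15 = 128 / 15 = 8.5333
LCL = c̄ − 3√c̄ = 8.5333 − 3 × 2.9212 = -0.2302 → 0 (cannot be negative)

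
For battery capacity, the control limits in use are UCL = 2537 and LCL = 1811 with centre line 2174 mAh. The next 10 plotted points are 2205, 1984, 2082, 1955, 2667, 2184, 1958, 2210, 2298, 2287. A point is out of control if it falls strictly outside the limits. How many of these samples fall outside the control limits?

1

Compare each point to [1811, 2537]: sample 5 = 2667 > UCL.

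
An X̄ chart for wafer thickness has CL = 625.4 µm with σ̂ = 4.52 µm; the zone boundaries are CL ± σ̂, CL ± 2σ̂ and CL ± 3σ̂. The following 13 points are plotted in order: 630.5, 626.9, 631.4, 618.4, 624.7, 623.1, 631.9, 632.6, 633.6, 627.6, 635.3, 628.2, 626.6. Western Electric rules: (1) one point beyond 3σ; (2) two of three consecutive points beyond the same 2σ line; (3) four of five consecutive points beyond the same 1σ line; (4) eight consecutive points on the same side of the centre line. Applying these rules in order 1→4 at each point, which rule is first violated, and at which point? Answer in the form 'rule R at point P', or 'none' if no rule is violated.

Zone of each point (C = within 1σ̂, B = 1σ̂–2σ̂, A = 2σ̂–3σ̂, * = beyond 3σ̂; sign = side of CL): 1:+B, 2:+C, 3:+B, 4:-B, 5:-C, 6:-C, 7:+B, 8:+B, 9:+B, 10:+C, 11:+A, 12:+C, 13:+C
Rule 3 (four of five consecutive points beyond the same 1σ limit) is satisfied at point 11.

rule 3 at point 11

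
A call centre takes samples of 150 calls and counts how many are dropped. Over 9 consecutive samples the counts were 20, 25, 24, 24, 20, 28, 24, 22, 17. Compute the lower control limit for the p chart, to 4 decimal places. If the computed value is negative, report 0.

0.0634

p̄ = Σdᵢ / (k·n) = 204 / (9 × 150) = 0.15111
LCL = p̄ − 3·√(p̄(1−p̄)/n) = 0.15111 − 3 × 0.02924 = 0.06338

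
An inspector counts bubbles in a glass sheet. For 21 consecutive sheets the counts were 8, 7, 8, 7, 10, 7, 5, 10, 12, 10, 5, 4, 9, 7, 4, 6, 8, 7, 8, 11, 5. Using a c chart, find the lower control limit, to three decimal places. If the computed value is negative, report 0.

c̄ = (8 + 7 + 8 + 7 + 10 + 7 + 5 + 10 + 12 + 10 + 5 + 4 + 9 + 7 + 4 + 6 + 8 + 7 + 8 + 11 + 5) / 21 = 158 / 21 = 7.5238
LCL = c̄ − 3√c̄ = 7.5238 − 3 × 2.7430 = -0.7051 → 0 (cannot be negative)

0.000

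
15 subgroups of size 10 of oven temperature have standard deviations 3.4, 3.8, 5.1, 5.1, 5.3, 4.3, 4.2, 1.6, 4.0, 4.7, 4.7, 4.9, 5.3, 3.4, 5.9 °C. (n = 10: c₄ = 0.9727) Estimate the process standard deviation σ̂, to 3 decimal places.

4.503

s̄ = (3.4 + 3.8 + 5.1 + 5.1 + 5.3 + 4.3 + 4.2 + 1.6 + 4.0 + 4.7 + 4.7 + 4.9 + 5.3 + 3.4 + 5.9) / 15 = 4.3800
σ̂ = s̄ / c₄ = 4.3800 / 0.9727 = 4.5029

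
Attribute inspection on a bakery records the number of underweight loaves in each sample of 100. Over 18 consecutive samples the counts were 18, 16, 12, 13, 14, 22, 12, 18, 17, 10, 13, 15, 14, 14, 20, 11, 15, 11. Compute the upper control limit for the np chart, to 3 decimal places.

25.352

p̄ = Σdᵢ / (k·n) = 265 / (18 × 100) = 0.14722
UCL = np̄ + 3·√(np̄(1−p̄)) = 14.7222 + 3 × √(14.7222×0.85278) = 14.7222 + 3 × 3.5433 = 25.3520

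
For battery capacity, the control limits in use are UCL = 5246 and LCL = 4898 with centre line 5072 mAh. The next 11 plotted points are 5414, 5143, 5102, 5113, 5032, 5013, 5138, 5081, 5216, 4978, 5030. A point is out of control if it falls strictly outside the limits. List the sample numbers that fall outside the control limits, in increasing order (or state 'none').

1

Compare each point to [4898, 5246]: sample 1 = 5414 > UCL.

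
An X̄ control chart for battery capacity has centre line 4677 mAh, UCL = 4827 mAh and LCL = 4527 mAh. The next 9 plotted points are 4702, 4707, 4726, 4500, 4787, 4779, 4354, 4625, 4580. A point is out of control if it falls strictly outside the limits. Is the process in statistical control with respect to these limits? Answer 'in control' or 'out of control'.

out of control

Compare each point to [4527, 4827]: sample 4 = 4500 < LCL; sample 7 = 4354 < LCL.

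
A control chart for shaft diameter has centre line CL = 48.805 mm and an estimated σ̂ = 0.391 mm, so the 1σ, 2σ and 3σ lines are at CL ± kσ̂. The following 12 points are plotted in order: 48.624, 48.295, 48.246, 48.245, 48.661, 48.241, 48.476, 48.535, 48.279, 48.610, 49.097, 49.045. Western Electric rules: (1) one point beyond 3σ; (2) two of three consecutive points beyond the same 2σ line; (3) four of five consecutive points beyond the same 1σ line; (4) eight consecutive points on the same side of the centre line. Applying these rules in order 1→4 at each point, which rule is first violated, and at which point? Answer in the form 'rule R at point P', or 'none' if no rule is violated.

rule 3 at point 6

Zone of each point (C = within 1σ̂, B = 1σ̂–2σ̂, A = 2σ̂–3σ̂, * = beyond 3σ̂; sign = side of CL): 1:-C, 2:-B, 3:-B, 4:-B, 5:-C, 6:-B, 7:-C, 8:-C, 9:-B, 10:-C, 11:+C, 12:+C
Rule 3 (four of five consecutive points beyond the same 1σ limit) is satisfied at point 6.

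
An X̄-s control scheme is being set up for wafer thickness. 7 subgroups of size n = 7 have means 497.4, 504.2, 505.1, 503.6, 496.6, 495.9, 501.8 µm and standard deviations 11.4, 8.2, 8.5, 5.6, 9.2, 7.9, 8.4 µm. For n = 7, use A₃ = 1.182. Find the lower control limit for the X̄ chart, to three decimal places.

X̄̄ = (497.4 + 504.2 + 505.1 + 503.6 + 496.6 + 495.9 + 501.8) / 7 = 500.6571
s̄ = (11.4 + 8.2 + 8.5 + 5.6 + 9.2 + 7.9 + 8.4) / 7 = 8.4571
LCL = X̄̄ − A₃·s̄ = 500.6571 − 1.182 × 8.4571 = 490.6608

490.661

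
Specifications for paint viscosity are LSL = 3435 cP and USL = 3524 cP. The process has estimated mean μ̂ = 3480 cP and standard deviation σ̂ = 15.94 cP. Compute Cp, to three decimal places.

0.931

Cp = (USL − LSL) / (6σ̂) = (3524 − 3435) / (6 × 15.94) = 89.0000 / 95.6400 = 0.9306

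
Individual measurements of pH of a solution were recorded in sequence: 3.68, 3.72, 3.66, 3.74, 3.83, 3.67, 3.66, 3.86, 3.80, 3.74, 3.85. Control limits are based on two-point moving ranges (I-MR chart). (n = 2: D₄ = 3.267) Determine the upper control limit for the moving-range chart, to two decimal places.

0.28

Moving ranges: 0.04, 0.06, 0.08, 0.09, 0.16, 0.01, 0.20, 0.06, 0.06, 0.11; M̄R̄ = 0.8700 / 10 = 0.0870
UCL_MR = D₄·M̄R̄ = 3.267 × 0.0870 = 0.2842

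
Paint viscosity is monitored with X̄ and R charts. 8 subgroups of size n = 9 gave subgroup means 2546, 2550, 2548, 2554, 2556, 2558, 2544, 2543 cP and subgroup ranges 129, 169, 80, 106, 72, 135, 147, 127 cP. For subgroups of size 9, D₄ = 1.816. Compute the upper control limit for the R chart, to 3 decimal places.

R̄ = (129 + 169 + 80 + 106 + 72 + 135 + 147 + 127) / 8 = 965.0000 / 8 = 120.6250
UCL_R = D₄·R̄ = 1.816 × 120.6250 = 219.0550

219.055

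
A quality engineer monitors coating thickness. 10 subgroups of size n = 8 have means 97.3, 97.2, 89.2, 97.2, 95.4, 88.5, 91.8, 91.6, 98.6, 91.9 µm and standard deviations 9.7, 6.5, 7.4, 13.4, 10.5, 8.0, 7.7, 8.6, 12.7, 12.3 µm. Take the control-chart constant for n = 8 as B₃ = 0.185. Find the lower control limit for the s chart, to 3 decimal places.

1.791

s̄ = (9.7 + 6.5 + 7.4 + 13.4 + 10.5 + 8.0 + 7.7 + 8.6 + 12.7 + 12.3) / 10 = 9.6800
LCL_s = B₃·s̄ = 0.185 × 9.6800 = 1.7908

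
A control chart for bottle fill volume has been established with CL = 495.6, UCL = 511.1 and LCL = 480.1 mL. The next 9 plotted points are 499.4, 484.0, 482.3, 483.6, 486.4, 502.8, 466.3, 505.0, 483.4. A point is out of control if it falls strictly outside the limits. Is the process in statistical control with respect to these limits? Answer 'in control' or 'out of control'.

Compare each point to [480.1, 511.1]: sample 7 = 466.3 < LCL.

out of control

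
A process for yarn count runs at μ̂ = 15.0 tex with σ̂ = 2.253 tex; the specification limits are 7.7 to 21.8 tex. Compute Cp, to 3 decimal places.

1.043

Cp = (USL − LSL) / (6σ̂) = (21.8 − 7.7) / (6 × 2.253) = 14.1000 / 13.5180 = 1.0431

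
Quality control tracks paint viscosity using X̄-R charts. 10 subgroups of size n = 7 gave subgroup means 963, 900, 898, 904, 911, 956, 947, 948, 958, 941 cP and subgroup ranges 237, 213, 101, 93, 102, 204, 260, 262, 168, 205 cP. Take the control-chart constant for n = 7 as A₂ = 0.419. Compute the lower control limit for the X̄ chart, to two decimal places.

X̄̄ = (963 + 900 + 898 + 904 + 911 + 956 + 947 + 948 + 958 + 941) / 10 = 9326.0000 / 10 = 932.6000
R̄ = (237 + 213 + 101 + 93 + 102 + 204 + 260 + 262 + 168 + 205) / 10 = 1845.0000 / 10 = 184.5000
LCL = X̄̄ − A₂·R̄ = 932.6000 − 0.419 × 184.5000 = 855.2945

855.29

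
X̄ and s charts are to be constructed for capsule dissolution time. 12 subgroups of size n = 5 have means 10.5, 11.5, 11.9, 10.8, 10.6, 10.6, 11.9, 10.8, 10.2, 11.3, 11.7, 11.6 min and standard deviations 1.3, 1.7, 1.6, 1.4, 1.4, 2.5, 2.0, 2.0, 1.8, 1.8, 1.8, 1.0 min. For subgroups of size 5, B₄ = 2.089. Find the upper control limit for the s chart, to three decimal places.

s̄ = (1.3 + 1.7 + 1.6 + 1.4 + 1.4 + 2.5 + 2.0 + 2.0 + 1.8 + 1.8 + 1.8 + 1.0) / 12 = 1.6917
UCL_s = B₄·s̄ = 2.089 × 1.6917 = 3.5339

3.534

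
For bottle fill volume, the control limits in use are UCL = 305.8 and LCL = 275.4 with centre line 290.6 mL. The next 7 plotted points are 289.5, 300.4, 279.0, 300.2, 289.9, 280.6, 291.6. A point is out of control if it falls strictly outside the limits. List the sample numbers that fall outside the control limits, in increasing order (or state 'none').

none

All 7 points lie within [275.4, 305.8].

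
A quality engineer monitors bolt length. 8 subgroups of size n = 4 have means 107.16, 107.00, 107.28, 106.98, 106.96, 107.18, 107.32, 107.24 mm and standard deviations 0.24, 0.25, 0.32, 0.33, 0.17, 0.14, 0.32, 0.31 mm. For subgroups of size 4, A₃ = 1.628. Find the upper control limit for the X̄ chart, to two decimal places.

107.56

X̄̄ = (107.16 + 107.00 + 107.28 + 106.98 + 106.96 + 107.18 + 107.32 + 107.24) / 8 = 107.1400
s̄ = (0.24 + 0.25 + 0.32 + 0.33 + 0.17 + 0.14 + 0.32 + 0.31) / 8 = 0.2600
UCL = X̄̄ + A₃·s̄ = 107.1400 + 1.628 × 0.2600 = 107.5633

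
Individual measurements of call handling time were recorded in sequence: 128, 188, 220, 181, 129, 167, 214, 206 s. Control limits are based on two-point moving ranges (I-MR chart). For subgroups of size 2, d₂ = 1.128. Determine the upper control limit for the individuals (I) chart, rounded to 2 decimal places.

X̄ = (128 + 188 + 220 + 181 + 129 + 167 + 214 + 206) / 8 = 179.1250
Moving ranges: 60, 32, 39, 52, 38, 47, 8; M̄R̄ = 276.0000 / 7 = 39.4286
UCL = X̄ + 3·M̄R̄/d₂ = 179.1250 + 3 × 39.4286 / 1.128 = 283.9882

283.99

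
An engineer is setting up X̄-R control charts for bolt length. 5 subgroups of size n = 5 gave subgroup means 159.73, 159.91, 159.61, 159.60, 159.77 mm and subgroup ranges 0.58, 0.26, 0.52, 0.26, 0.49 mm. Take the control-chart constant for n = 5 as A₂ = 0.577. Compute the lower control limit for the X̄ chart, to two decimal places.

159.48

X̄̄ = (159.73 + 159.91 + 159.61 + 159.60 + 159.77) / 5 = 798.6200 / 5 = 159.7240
R̄ = (0.58 + 0.26 + 0.52 + 0.26 + 0.49) / 5 = 2.1100 / 5 = 0.4220
LCL = X̄̄ − A₂·R̄ = 159.7240 − 0.577 × 0.4220 = 159.4805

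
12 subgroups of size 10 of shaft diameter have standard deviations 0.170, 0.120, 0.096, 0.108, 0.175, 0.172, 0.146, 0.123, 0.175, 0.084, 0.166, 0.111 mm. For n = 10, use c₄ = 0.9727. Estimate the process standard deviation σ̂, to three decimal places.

s̄ = (0.170 + 0.120 + 0.096 + 0.108 + 0.175 + 0.172 + 0.146 + 0.123 + 0.175 + 0.084 + 0.166 + 0.111) / 12 = 0.1372
σ̂ = s̄ / c₄ = 0.1372 / 0.9727 = 0.1410

0.141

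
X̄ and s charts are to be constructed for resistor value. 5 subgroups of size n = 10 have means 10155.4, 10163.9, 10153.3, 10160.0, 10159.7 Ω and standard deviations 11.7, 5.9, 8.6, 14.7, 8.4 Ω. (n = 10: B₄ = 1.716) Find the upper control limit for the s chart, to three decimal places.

s̄ = (11.7 + 5.9 + 8.6 + 14.7 + 8.4) / 5 = 9.8600
UCL_s = B₄·s̄ = 1.716 × 9.8600 = 16.9198

16.920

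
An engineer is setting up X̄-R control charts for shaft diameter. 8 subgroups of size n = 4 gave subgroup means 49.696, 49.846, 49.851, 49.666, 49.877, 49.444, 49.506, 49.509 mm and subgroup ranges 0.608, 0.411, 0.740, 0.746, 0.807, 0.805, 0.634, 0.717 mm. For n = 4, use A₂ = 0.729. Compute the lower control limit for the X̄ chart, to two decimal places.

X̄̄ = (49.696 + 49.846 + 49.851 + 49.666 + 49.877 + 49.444 + 49.506 + 49.509) / 8 = 397.3950 / 8 = 49.6744
R̄ = (0.608 + 0.411 + 0.740 + 0.746 + 0.807 + 0.805 + 0.634 + 0.717) / 8 = 5.4680 / 8 = 0.6835
LCL = X̄̄ − A₂·R̄ = 49.6744 − 0.729 × 0.6835 = 49.1761

49.18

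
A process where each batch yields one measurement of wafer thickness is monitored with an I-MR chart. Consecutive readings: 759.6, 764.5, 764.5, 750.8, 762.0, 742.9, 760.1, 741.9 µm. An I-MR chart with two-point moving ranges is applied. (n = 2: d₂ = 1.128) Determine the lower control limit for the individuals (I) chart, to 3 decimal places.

X̄ = (759.6 + 764.5 + 764.5 + 750.8 + 762.0 + 742.9 + 760.1 + 741.9) / 8 = 755.7875
Moving ranges: 4.9, 0.0, 13.7, 11.2, 19.1, 17.2, 18.2; M̄R̄ = 84.3000 / 7 = 12.0429
LCL = X̄ − 3·M̄R̄/d₂ = 755.7875 − 3 × 12.0429 / 1.128 = 723.7586

723.759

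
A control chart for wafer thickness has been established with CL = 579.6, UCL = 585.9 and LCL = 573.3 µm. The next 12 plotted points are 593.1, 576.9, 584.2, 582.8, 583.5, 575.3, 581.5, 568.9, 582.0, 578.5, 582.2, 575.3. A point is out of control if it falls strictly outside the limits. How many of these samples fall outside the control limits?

Compare each point to [573.3, 585.9]: sample 1 = 593.1 > UCL; sample 8 = 568.9 < LCL.

2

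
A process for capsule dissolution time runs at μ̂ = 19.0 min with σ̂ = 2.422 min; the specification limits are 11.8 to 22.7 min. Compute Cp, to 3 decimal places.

Cp = (USL − LSL) / (6σ̂) = (22.7 − 11.8) / (6 × 2.422) = 10.9000 / 14.5320 = 0.7501

0.750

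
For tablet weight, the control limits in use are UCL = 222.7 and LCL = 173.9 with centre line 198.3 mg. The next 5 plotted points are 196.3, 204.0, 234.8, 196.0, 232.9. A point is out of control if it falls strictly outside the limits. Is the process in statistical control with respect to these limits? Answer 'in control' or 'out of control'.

out of control

Compare each point to [173.9, 222.7]: sample 3 = 234.8 > UCL; sample 5 = 232.9 > UCL.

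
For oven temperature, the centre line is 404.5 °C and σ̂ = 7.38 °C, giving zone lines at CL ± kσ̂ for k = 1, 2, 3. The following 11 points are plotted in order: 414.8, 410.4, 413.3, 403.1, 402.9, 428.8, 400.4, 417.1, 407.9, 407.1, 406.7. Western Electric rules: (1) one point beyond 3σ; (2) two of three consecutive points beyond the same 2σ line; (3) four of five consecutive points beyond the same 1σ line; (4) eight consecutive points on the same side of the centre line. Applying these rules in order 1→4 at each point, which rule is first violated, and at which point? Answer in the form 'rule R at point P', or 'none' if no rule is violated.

Zone of each point (C = within 1σ̂, B = 1σ̂–2σ̂, A = 2σ̂–3σ̂, * = beyond 3σ̂; sign = side of CL): 1:+B, 2:+C, 3:+B, 4:-C, 5:-C, 6:+*, 7:-C, 8:+B, 9:+C, 10:+C, 11:+C
Rule 1 (one point beyond the 3σ limits) is satisfied at point 6.

rule 1 at point 6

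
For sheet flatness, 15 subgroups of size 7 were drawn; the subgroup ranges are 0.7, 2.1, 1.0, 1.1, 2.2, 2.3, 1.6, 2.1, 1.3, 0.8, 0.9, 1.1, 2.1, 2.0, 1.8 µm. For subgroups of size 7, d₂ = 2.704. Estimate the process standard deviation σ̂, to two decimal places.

R̄ = (0.7 + 2.1 + 1.0 + 1.1 + 2.2 + 2.3 + 1.6 + 2.1 + 1.3 + 0.8 + 0.9 + 1.1 + 2.1 + 2.0 + 1.8) / 15 = 1.5400
σ̂ = R̄ / d₂ = 1.5400 / 2.704 = 0.5695

0.57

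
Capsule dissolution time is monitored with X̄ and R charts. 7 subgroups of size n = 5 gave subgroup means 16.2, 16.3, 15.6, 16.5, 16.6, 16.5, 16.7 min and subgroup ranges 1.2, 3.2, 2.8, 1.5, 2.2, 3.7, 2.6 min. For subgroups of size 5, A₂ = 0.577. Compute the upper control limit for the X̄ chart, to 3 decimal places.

17.761

X̄̄ = (16.2 + 16.3 + 15.6 + 16.5 + 16.6 + 16.5 + 16.7) / 7 = 114.4000 / 7 = 16.3429
R̄ = (1.2 + 3.2 + 2.8 + 1.5 + 2.2 + 3.7 + 2.6) / 7 = 17.2000 / 7 = 2.4571
UCL = X̄̄ + A₂·R̄ = 16.3429 + 0.577 × 2.4571 = 17.7606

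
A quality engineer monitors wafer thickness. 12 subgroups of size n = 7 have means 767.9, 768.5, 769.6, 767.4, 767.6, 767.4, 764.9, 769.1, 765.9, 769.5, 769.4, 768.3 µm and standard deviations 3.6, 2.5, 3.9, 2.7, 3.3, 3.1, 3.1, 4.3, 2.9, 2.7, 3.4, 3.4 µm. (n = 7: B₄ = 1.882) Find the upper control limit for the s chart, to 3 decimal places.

s̄ = (3.6 + 2.5 + 3.9 + 2.7 + 3.3 + 3.1 + 3.1 + 4.3 + 2.9 + 2.7 + 3.4 + 3.4) / 12 = 3.2417
UCL_s = B₄·s̄ = 1.882 × 3.2417 = 6.1008

6.101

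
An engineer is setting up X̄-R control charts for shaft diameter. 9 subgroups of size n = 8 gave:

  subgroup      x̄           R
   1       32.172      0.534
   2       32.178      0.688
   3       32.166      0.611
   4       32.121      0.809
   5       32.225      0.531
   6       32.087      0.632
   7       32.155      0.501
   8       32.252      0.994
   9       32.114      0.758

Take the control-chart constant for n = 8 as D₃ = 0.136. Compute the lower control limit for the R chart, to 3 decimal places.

0.092

R̄ = (0.534 + 0.688 + 0.611 + 0.809 + 0.531 + 0.632 + 0.501 + 0.994 + 0.758) / 9 = 6.0580 / 9 = 0.6731
LCL_R = D₃·R̄ = 0.136 × 0.6731 = 0.0915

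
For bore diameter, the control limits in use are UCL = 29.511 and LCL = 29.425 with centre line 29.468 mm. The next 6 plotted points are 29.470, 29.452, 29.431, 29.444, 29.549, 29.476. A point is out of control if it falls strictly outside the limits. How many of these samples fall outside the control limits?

Compare each point to [29.425, 29.511]: sample 5 = 29.549 > UCL.

1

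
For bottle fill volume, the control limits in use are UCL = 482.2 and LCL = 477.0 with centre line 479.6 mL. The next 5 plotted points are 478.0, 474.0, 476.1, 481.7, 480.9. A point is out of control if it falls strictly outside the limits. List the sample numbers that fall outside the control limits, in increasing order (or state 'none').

2, 3

Compare each point to [477.0, 482.2]: sample 2 = 474.0 < LCL; sample 3 = 476.1 < LCL.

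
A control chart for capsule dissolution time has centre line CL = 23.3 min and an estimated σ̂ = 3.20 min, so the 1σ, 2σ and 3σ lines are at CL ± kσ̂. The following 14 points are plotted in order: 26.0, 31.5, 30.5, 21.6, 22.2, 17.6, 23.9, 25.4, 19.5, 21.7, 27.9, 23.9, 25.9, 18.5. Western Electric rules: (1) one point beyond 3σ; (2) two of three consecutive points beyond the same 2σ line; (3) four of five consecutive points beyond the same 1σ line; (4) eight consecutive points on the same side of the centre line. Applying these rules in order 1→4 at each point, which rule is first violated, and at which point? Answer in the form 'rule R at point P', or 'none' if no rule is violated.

Zone of each point (C = within 1σ̂, B = 1σ̂–2σ̂, A = 2σ̂–3σ̂, * = beyond 3σ̂; sign = side of CL): 1:+C, 2:+A, 3:+A, 4:-C, 5:-C, 6:-B, 7:+C, 8:+C, 9:-B, 10:-C, 11:+B, 12:+C, 13:+C, 14:-B
Rule 2 (two of three consecutive points beyond the same 2σ limit) is satisfied at point 3.

rule 2 at point 3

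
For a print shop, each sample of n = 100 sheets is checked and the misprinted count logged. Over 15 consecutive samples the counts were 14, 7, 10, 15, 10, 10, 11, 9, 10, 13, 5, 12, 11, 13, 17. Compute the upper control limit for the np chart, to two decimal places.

20.57

p̄ = Σdᵢ / (k·n) = 167 / (15 × 100) = 0.11133
UCL = np̄ + 3·√(np̄(1−p̄)) = 11.1333 + 3 × √(11.1333×0.88867) = 11.1333 + 3 × 3.1454 = 20.5697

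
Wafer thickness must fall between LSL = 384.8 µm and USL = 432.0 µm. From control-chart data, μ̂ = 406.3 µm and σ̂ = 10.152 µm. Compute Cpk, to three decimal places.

0.706

Cpu = (USL − μ̂) / (3σ̂) = (432.0 − 406.3) / (3 × 10.152) = 0.8438; Cpl = (μ̂ − LSL) / (3σ̂) = (406.3 − 384.8) / (3 × 10.152) = 0.7059; Cpk = min(Cpu, Cpl) = 0.7059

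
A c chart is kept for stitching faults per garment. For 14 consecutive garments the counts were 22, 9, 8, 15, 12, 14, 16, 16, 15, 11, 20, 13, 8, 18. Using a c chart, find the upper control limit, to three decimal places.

25.325

c̄ = (22 + 9 + 8 + 15 + 12 + 14 + 16 + 16 + 15 + 11 + 20 + 13 + 8 + 18) / 14 = 197 / 14 = 14.0714
UCL = c̄ + 3√c̄ = 14.0714 + 3 × √14.0714 = 14.0714 + 3 × 3.7512 = 25.3250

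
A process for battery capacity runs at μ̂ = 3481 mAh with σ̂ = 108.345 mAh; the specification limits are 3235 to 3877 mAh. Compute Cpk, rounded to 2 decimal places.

0.76

Cpu = (USL − μ̂) / (3σ̂) = (3877 − 3481) / (3 × 108.345) = 1.2183; Cpl = (μ̂ − LSL) / (3σ̂) = (3481 − 3235) / (3 × 108.345) = 0.7568; Cpk = min(Cpu, Cpl) = 0.7568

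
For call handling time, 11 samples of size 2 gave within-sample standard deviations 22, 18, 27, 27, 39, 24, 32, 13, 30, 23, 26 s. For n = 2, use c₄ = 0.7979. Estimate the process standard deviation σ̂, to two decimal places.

32.02

s̄ = (22 + 18 + 27 + 27 + 39 + 24 + 32 + 13 + 30 + 23 + 26) / 11 = 25.5455
σ̂ = s̄ / c₄ = 25.5455 / 0.7979 = 32.0159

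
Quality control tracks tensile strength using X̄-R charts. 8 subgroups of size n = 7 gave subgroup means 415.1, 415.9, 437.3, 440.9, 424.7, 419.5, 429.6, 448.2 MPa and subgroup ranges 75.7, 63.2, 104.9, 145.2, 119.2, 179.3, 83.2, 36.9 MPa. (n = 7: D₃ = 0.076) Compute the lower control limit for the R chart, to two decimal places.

7.67

R̄ = (75.7 + 63.2 + 104.9 + 145.2 + 119.2 + 179.3 + 83.2 + 36.9) / 8 = 807.6000 / 8 = 100.9500
LCL_R = D₃·R̄ = 0.076 × 100.9500 = 7.6722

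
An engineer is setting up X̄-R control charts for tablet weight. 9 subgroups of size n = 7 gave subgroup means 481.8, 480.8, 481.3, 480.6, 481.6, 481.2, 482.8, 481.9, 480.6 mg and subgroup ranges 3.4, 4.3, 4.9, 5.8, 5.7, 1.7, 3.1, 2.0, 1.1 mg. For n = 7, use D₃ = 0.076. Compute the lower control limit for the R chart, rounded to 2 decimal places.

0.27

R̄ = (3.4 + 4.3 + 4.9 + 5.8 + 5.7 + 1.7 + 3.1 + 2.0 + 1.1) / 9 = 32.0000 / 9 = 3.5556
LCL_R = D₃·R̄ = 0.076 × 3.5556 = 0.2702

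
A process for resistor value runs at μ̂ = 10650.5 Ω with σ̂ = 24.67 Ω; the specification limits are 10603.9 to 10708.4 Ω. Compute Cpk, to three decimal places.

0.630

Cpu = (USL − μ̂) / (3σ̂) = (10708.4 − 10650.5) / (3 × 24.67) = 0.7823; Cpl = (μ̂ − LSL) / (3σ̂) = (10650.5 − 10603.9) / (3 × 24.67) = 0.6296; Cpk = min(Cpu, Cpl) = 0.6296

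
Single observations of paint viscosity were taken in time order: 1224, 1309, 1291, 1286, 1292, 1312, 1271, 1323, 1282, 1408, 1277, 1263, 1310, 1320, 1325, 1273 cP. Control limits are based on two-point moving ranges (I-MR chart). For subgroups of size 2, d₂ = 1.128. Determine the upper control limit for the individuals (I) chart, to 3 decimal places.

X̄ = (1224 + 1309 + 1291 + 1286 + 1292 + 1312 + 1271 + 1323 + 1282 + 1408 + 1277 + 1263 + 1310 + 1320 + 1325 + 1273) / 16 = 1297.8750
Moving ranges: 85, 18, 5, 6, 20, 41, 52, 41, 126, 131, 14, 47, 10, 5, 52; M̄R̄ = 653.0000 / 15 = 43.5333
UCL = X̄ + 3·M̄R̄/d₂ = 1297.8750 + 3 × 43.5333 / 1.128 = 1413.6551

1413.655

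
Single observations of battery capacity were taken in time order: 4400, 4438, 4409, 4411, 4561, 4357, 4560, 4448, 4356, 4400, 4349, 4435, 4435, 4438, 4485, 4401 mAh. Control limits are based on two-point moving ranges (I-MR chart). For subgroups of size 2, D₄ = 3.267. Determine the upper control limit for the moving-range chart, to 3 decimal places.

249.381

Moving ranges: 38, 29, 2, 150, 204, 203, 112, 92, 44, 51, 86, 0, 3, 47, 84; M̄R̄ = 1145.0000 / 15 = 76.3333
UCL_MR = D₄·M̄R̄ = 3.267 × 76.3333 = 249.3810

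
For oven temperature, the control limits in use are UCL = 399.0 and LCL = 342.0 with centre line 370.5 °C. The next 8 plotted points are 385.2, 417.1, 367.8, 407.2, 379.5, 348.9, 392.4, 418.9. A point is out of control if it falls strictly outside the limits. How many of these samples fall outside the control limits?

Compare each point to [342.0, 399.0]: sample 2 = 417.1 > UCL; sample 4 = 407.2 > UCL; sample 8 = 418.9 > UCL.

3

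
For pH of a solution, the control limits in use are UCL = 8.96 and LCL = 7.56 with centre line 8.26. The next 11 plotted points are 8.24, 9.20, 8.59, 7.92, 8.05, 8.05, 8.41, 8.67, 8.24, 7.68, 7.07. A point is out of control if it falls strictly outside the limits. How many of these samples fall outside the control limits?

Compare each point to [7.56, 8.96]: sample 2 = 9.20 > UCL; sample 11 = 7.07 < LCL.

2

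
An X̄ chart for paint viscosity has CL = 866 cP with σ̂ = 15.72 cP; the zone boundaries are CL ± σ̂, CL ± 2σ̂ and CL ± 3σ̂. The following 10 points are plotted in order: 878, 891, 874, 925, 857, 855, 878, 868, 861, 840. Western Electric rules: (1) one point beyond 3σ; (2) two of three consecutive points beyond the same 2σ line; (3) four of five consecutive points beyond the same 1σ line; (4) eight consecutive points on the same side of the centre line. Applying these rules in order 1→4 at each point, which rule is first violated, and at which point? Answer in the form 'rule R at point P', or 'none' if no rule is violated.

Zone of each point (C = within 1σ̂, B = 1σ̂–2σ̂, A = 2σ̂–3σ̂, * = beyond 3σ̂; sign = side of CL): 1:+C, 2:+B, 3:+C, 4:+*, 5:-C, 6:-C, 7:+C, 8:+C, 9:-C, 10:-B
Rule 1 (one point beyond the 3σ limits) is satisfied at point 4.

rule 1 at point 4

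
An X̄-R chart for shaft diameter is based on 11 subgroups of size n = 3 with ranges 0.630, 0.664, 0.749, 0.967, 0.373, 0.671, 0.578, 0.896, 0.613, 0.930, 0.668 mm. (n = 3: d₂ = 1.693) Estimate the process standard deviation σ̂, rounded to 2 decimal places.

0.42

R̄ = (0.630 + 0.664 + 0.749 + 0.967 + 0.373 + 0.671 + 0.578 + 0.896 + 0.613 + 0.930 + 0.668) / 11 = 0.7035
σ̂ = R̄ / d₂ = 0.7035 / 1.693 = 0.4156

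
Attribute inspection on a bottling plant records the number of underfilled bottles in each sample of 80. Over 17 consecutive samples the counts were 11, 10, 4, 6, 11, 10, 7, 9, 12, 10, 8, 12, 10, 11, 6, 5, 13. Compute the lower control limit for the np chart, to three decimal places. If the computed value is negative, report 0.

0.591

p̄ = Σdᵢ / (k·n) = 155 / (17 × 80) = 0.11397
LCL = np̄ − 3·√(np̄(1−p̄)) = 9.1176 − 3 × 2.8423 = 0.5908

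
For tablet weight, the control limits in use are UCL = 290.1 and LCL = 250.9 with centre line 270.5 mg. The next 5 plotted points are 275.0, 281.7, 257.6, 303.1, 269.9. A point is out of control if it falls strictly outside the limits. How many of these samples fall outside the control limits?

1

Compare each point to [250.9, 290.1]: sample 4 = 303.1 > UCL.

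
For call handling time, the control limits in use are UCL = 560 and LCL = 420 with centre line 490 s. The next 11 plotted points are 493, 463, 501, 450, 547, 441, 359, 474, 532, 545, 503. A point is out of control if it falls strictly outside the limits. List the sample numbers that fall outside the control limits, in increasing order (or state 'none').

Compare each point to [420, 560]: sample 7 = 359 < LCL.

7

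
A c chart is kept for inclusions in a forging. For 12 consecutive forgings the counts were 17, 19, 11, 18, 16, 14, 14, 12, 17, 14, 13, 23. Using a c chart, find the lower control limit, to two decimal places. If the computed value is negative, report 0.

3.79

c̄ = (17 + 19 + 11 + 18 + 16 + 14 + 14 + 12 + 17 + 14 + 13 + 23) / 12 = 188 / 12 = 15.6667
LCL = c̄ − 3√c̄ = 15.6667 − 3 × 3.9581 = 3.7923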